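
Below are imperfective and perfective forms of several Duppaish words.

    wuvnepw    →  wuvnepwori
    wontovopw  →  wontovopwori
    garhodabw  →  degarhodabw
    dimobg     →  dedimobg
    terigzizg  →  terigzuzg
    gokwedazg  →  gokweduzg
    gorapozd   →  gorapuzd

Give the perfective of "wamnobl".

wuvnepw and garhodabw both end in -w yet inflect differently (wuvnepwori, degarhodabw), so the final letter is not what conditions the rule; the second-to-last letter is.
"wamnobl" has second-to-last letter 'b'. The stems whose second-to-last letter is 'b' (garhodabw → degarhodabw, dimobg → dedimobg) add the prefix de-.
So wamnobl → dewamnobl.

dewamnobl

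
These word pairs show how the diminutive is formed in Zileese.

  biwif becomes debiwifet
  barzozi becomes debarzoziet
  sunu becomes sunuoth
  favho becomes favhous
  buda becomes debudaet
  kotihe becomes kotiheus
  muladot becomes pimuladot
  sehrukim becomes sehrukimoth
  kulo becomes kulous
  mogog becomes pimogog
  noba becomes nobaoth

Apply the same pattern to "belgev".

buda and noba both end in -a yet inflect differently (debudaet, nobaoth), so the final letter is not what conditions the rule; the first letter is.
"belgev" begins with b-. The stems beginning with b- (barzozi → debarzoziet, buda → debudaet, biwif → debiwifet) add de- … -et around the stem.
The other patterns: stems beginning with m- add the prefix pi-; stems beginning with f- or k- add -us; stems beginning with n- or s- add -oth.
So belgev → debelgevet.

debelgevet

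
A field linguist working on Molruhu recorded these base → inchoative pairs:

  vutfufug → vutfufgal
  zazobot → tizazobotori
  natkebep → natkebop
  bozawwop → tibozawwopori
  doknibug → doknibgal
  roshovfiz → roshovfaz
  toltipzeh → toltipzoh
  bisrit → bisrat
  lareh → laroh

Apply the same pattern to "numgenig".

numgenag

zazobot and bisrit both end in -t yet inflect differently (tizazobotori, bisrat), so the final letter is not what conditions the rule; the last vowel is.
"numgenig" has last vowel 'i'. The stems whose last vowel is 'i' (roshovfiz → roshovfaz, bisrit → bisrat) change the last vowel to 'a'.
The other patterns: stems whose last vowel is 'o' add ti- … -ori around the stem; stems whose last vowel is 'u' delete the last vowel and add -al; stems whose last vowel is 'e' change the last vowel to 'o'.
So numgenig → numgenag.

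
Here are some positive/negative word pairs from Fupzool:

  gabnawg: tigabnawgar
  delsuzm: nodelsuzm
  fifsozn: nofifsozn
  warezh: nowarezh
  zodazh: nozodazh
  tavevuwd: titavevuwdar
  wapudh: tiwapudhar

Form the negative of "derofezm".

noderofezm

zodazh and wapudh both end in -h yet inflect differently (nozodazh, tiwapudhar), so the final letter is not what conditions the rule; the second-to-last letter is.
"derofezm" has second-to-last letter 'z'. The stems whose second-to-last letter is 'z' (zodazh → nozodazh, fifsozn → nofifsozn, warezh → nowarezh) add the prefix no-.
So derofezm → noderofezm.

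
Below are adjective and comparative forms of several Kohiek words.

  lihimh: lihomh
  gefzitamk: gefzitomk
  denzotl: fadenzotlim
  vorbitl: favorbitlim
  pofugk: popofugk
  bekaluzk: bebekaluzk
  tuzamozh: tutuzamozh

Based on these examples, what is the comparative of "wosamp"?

wosomp

gefzitamk and pofugk both end in -k yet inflect differently (gefzitomk, popofugk), so the final letter is not what conditions the rule; the second-to-last letter is.
"wosamp" has second-to-last letter 'm'. The stems whose second-to-last letter is 'm' (lihimh → lihomh, gefzitamk → gefzitomk) change the last vowel to 'o'.
The other patterns: stems whose second-to-last letter is 't' add fa- … -im around the stem; stems whose second-to-last letter is 'g' or 'z' repeat the first consonant+vowel as a prefix.
So wosamp → wosomp.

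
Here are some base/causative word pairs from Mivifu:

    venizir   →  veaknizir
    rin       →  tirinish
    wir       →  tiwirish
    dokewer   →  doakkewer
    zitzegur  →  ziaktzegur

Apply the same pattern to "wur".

"wur" has 1 vowel. The stems with 1 vowel (rin → tirinish, wir → tiwirish) add ti- … -ish around the stem.
The other pattern: stems with 3 vowels insert -ak- after the first vowel.
So wur → tiwurish.

tiwurish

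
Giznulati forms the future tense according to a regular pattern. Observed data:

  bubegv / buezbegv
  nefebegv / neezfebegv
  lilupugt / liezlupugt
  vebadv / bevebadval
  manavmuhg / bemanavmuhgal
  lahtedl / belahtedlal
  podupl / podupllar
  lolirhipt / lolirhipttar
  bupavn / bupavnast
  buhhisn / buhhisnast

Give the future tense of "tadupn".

bubegv and vebadv both end in -v yet inflect differently (buezbegv, bevebadval), so the final letter is not what conditions the rule; the second-to-last letter is.
"tadupn" has second-to-last letter 'p'. The stems whose second-to-last letter is 'p' (podupl → podupllar, lolirhipt → lolirhipttar) double the final consonant and add -ar.
So tadupn → tadupnnar.

tadupnnar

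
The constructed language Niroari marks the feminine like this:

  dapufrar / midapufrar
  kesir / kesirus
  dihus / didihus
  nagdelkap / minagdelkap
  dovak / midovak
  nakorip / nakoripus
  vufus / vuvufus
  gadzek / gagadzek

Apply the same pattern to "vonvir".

dapufrar and kesir both end in -r yet inflect differently (midapufrar, kesirus), so the final letter is not what conditions the rule; the last vowel is.
"vonvir" has last vowel 'i'. The stems whose last vowel is 'i' (kesir → kesirus, nakorip → nakoripus) add -us.
So vonvir → vonvirus.

vonvirus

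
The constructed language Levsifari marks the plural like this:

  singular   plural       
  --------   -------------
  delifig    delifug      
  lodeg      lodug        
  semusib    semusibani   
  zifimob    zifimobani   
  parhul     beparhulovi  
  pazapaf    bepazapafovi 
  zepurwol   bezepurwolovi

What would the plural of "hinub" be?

delifig and semusib both have last vowel 'i' yet inflect differently (delifug, semusibani), so the last vowel is not what conditions the rule; the final letter is.
"hinub" ends in -b. The stems ending in -b (semusib → semusibani, zifimob → zifimobani) add -ani.
The other patterns: stems ending in -g change the last vowel to 'u'; stems ending in -f or -l add be- … -ovi around the stem.
So hinub → hinubani.

hinubani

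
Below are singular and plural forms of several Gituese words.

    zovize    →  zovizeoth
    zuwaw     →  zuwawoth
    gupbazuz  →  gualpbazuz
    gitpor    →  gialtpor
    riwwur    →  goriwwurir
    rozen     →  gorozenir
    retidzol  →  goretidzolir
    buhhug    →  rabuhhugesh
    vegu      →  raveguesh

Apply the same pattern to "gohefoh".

goalhefoh

gitpor and riwwur both end in -r yet inflect differently (gialtpor, goriwwurir), so the final letter is not what conditions the rule; the first letter is.
"gohefoh" begins with g-. The stems beginning with g- (gupbazuz → gualpbazuz, gitpor → gialtpor) insert -al- after the first vowel.
So gohefoh → goalhefoh.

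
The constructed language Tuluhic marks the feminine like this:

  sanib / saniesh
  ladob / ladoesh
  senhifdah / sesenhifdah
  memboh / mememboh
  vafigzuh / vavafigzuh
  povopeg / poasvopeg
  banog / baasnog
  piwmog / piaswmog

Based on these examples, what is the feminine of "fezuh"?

fefezuh

ladob and memboh both have last vowel 'o' yet inflect differently (ladoesh, mememboh), so the last vowel is not what conditions the rule; the final letter is.
"fezuh" ends in -h. The stems ending in -h (senhifdah → sesenhifdah, memboh → mememboh, vafigzuh → vavafigzuh) repeat the first consonant+vowel as a prefix.
So fezuh → fefezuh.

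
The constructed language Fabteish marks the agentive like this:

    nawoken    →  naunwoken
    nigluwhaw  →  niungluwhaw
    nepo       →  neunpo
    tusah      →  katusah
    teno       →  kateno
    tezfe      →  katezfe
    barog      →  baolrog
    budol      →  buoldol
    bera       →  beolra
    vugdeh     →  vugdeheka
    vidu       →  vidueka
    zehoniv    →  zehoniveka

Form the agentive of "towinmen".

katowinmen

nepo and teno both end in -o yet inflect differently (neunpo, kateno), so the final letter is not what conditions the rule; the first letter is.
"towinmen" begins with t-. The stems beginning with t- (tusah → katusah, teno → kateno, tezfe → katezfe) add the prefix ka-.
The other patterns: stems beginning with n- insert -un- after the first vowel; stems beginning with b- insert -ol- after the first vowel; stems beginning with v- or z- add -eka.
So towinmen → katowinmen.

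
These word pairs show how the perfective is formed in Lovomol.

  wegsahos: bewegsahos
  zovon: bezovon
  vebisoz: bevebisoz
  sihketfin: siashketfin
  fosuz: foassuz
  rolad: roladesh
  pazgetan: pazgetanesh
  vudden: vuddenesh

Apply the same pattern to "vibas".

vibasesh

zovon and sihketfin both end in -n yet inflect differently (bezovon, siashketfin), so the final letter is not what conditions the rule; the last vowel is.
"vibas" has last vowel 'a'. The stems whose last vowel is 'a' (rolad → roladesh, pazgetan → pazgetanesh) add -esh.
So vibas → vibasesh.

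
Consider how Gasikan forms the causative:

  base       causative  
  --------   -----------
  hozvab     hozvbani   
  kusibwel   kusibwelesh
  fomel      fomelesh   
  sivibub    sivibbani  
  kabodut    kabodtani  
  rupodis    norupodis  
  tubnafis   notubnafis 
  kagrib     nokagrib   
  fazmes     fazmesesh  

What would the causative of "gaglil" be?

rupodis and fazmes both end in -s yet inflect differently (norupodis, fazmesesh), so the final letter is not what conditions the rule; the last vowel is.
"gaglil" has last vowel 'i'. The stems whose last vowel is 'i' (kagrib → nokagrib, rupodis → norupodis, tubnafis → notubnafis) add the prefix no-.
The other patterns: stems whose last vowel is 'e' add -esh; stems whose last vowel is 'a' or 'u' delete the last vowel and add -ani.
So gaglil → nogaglil.

nogaglil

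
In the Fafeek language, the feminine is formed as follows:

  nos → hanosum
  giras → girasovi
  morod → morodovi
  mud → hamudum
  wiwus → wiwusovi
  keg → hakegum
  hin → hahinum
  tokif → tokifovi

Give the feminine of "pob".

hapobum

nos and giras both end in -s yet inflect differently (hanosum, girasovi), so the final letter is not what conditions the rule; the number of vowels is.
"pob" has 1 vowel. The stems with 1 vowel (keg → hakegum, hin → hahinum, mud → hamudum) add ha- … -um around the stem.
The other pattern: stems with 2 vowels add -ovi.
So pob → hapobum.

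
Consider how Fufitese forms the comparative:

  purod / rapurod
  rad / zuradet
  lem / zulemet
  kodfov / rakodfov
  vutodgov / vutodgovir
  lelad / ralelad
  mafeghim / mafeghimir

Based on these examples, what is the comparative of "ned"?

zunedet

rad and lelad both end in -d yet inflect differently (zuradet, ralelad), so the final letter is not what conditions the rule; the number of vowels is.
"ned" has 1 vowel. The stems with 1 vowel (rad → zuradet, lem → zulemet) add zu- … -et around the stem.
So ned → zunedet.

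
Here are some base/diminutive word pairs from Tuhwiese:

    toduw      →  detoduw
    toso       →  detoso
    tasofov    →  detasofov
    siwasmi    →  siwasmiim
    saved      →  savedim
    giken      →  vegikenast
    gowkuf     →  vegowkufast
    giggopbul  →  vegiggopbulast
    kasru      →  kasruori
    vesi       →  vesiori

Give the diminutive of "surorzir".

surorzirim

siwasmi and vesi both end in -i yet inflect differently (siwasmiim, vesiori), so the final letter is not what conditions the rule; the first letter is.
"surorzir" begins with s-. The stems beginning with s- (siwasmi → siwasmiim, saved → savedim) add -im.
So surorzir → surorzirim.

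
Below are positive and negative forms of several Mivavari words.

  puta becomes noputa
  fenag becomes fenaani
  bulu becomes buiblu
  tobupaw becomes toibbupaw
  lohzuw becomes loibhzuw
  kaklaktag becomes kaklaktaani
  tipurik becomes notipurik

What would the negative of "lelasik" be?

nolelasik

puta and fenag both have last vowel 'a' yet inflect differently (noputa, fenaani), so the last vowel is not what conditions the rule; the final letter is.
"lelasik" ends in -k. The one such stem in the data (tipurik → notipurik) adds the prefix no-, so the same rule applies.
The other patterns: stems ending in -g drop the final letter and add -ani; stems ending in -u or -w insert -ib- after the first vowel.
So lelasik → nolelasik.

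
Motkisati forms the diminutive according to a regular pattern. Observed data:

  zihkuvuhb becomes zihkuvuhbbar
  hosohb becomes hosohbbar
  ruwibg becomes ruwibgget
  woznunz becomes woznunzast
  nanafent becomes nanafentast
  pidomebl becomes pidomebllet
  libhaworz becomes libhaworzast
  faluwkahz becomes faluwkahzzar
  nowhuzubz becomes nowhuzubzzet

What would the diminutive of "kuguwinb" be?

kuguwinbast

faluwkahz and nowhuzubz both end in -z yet inflect differently (faluwkahzzar, nowhuzubzzet), so the final letter is not what conditions the rule; the second-to-last letter is.
"kuguwinb" has second-to-last letter 'n'. The stems whose second-to-last letter is 'n' (woznunz → woznunzast, nanafent → nanafentast) add -ast.
The other patterns: stems whose second-to-last letter is 'h' double the final consonant and add -ar; stems whose second-to-last letter is 'b' double the final consonant and add -et.
So kuguwinb → kuguwinbast.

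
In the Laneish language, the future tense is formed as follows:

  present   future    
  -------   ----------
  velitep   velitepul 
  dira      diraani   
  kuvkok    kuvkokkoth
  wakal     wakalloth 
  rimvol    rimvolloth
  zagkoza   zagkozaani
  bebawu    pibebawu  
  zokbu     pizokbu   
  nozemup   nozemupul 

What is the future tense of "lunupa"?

lunupaani

nozemup and zokbu both have last vowel 'u' yet inflect differently (nozemupul, pizokbu), so the last vowel is not what conditions the rule; the final letter is.
"lunupa" ends in -a. The stems ending in -a (zagkoza → zagkozaani, dira → diraani) add -ani.
The other patterns: stems ending in -p add -ul; stems ending in -u add the prefix pi-; stems ending in -k or -l double the final consonant and add -oth.
So lunupa → lunupaani.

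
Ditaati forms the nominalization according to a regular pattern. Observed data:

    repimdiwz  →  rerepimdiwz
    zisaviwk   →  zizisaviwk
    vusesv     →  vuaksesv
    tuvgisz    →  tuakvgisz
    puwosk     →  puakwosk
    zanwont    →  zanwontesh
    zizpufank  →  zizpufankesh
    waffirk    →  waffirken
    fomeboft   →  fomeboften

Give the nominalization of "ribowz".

repimdiwz and tuvgisz both end in -z yet inflect differently (rerepimdiwz, tuakvgisz), so the final letter is not what conditions the rule; the second-to-last letter is.
"ribowz" has second-to-last letter 'w'. The stems whose second-to-last letter is 'w' (repimdiwz → rerepimdiwz, zisaviwk → zizisaviwk) repeat the first consonant+vowel as a prefix.
The other patterns: stems whose second-to-last letter is 's' insert -ak- after the first vowel; stems whose second-to-last letter is 'n' add -esh; stems whose second-to-last letter is 'f' or 'r' add -en.
So ribowz → riribowz.

riribowz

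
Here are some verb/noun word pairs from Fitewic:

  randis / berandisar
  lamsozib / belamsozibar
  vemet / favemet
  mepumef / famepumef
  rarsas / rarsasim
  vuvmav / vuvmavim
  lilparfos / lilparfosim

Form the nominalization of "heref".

faheref

"heref" has last vowel 'e'. The stems whose last vowel is 'e' (vemet → favemet, mepumef → famepumef) add the prefix fa-.
So heref → faheref.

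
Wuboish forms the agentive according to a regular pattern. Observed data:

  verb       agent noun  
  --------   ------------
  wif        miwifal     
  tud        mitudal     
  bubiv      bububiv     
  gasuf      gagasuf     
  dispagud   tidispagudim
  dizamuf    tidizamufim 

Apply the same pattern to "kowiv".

kokowiv

wif and gasuf both end in -f yet inflect differently (miwifal, gagasuf), so the final letter is not what conditions the rule; the number of vowels is.
"kowiv" has 2 vowels. The stems with 2 vowels (bubiv → bububiv, gasuf → gagasuf) repeat the first consonant+vowel as a prefix.
The other patterns: stems with 1 vowel add mi- … -al around the stem; stems with 3 vowels add ti- … -im around the stem.
So kowiv → kokowiv.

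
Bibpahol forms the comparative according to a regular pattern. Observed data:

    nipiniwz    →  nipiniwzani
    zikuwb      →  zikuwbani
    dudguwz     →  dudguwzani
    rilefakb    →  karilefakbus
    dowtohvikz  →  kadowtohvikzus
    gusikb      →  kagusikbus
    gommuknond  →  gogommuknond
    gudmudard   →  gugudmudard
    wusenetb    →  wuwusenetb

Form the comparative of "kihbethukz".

zikuwb and rilefakb both end in -b yet inflect differently (zikuwbani, karilefakbus), so the final letter is not what conditions the rule; the second-to-last letter is.
"kihbethukz" has second-to-last letter 'k'. The stems whose second-to-last letter is 'k' (rilefakb → karilefakbus, dowtohvikz → kadowtohvikzus, gusikb → kagusikbus) add ka- … -us around the stem.
The other patterns: stems whose second-to-last letter is 'w' add -ani; stems whose second-to-last letter is 'n', 'r' or 't' repeat the first consonant+vowel as a prefix.
So kihbethukz → kakihbethukzus.

kakihbethukzus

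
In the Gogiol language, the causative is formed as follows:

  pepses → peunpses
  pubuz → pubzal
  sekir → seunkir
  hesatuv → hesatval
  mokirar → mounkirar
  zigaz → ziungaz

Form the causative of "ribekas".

riunbekas

pubuz and zigaz both end in -z yet inflect differently (pubzal, ziungaz), so the final letter is not what conditions the rule; the last vowel is.
"ribekas" has last vowel 'a'. The stems whose last vowel is 'a' (mokirar → mounkirar, zigaz → ziungaz) insert -un- after the first vowel.
The other pattern: stems whose last vowel is 'u' delete the last vowel and add -al.
So ribekas → riunbekas.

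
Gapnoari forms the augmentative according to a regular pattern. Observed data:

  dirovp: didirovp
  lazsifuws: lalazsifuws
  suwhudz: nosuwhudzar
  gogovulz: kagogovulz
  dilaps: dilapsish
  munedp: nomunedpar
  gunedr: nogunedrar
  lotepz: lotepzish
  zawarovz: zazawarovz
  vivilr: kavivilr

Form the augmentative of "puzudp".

"puzudp" has second-to-last letter 'd'. The stems whose second-to-last letter is 'd' (gunedr → nogunedrar, munedp → nomunedpar, suwhudz → nosuwhudzar) add no- … -ar around the stem.
So puzudp → nopuzudpar.

nopuzudpar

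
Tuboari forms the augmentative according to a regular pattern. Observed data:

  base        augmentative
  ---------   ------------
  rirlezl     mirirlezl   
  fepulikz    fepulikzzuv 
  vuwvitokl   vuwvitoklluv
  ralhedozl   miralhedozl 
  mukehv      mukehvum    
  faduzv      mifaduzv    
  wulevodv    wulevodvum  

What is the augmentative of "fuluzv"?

mifuluzv

rirlezl and vuwvitokl both end in -l yet inflect differently (mirirlezl, vuwvitoklluv), so the final letter is not what conditions the rule; the second-to-last letter is.
"fuluzv" has second-to-last letter 'z'. The stems whose second-to-last letter is 'z' (rirlezl → mirirlezl, faduzv → mifaduzv, ralhedozl → miralhedozl) add the prefix mi-.
So fuluzv → mifuluzv.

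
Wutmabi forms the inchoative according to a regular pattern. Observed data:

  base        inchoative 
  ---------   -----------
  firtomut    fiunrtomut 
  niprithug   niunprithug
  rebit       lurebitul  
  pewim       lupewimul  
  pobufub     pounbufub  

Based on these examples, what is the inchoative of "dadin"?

firtomut and rebit both end in -t yet inflect differently (fiunrtomut, lurebitul), so the final letter is not what conditions the rule; the last vowel is.
"dadin" has last vowel 'i'. The stems whose last vowel is 'i' (rebit → lurebitul, pewim → lupewimul) add lu- … -ul around the stem.
The other pattern: stems whose last vowel is 'u' insert -un- after the first vowel.
So dadin → ludadinul.

ludadinul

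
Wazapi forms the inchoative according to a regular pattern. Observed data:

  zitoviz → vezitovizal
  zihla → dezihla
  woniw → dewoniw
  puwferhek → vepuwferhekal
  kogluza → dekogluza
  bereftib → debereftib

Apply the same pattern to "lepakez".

velepakezal

zitoviz and woniw both have last vowel 'i' yet inflect differently (vezitovizal, dewoniw), so the last vowel is not what conditions the rule; the final letter is.
"lepakez" ends in -z. The one such stem in the data (zitoviz → vezitovizal) adds ve- … -al around the stem, so the same rule applies.
The other pattern: stems ending in -a, -b or -w add the prefix de-.
So lepakez → velepakezal.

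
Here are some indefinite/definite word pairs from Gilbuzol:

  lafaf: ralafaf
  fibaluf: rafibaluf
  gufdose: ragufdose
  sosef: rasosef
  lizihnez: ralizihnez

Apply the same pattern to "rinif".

rarinif

Every pair shown (lafaf → ralafaf, fibaluf → rafibaluf, gufdose → ragufdose, …) follows the same rule: add the prefix ra-.
So rinif → rarinif.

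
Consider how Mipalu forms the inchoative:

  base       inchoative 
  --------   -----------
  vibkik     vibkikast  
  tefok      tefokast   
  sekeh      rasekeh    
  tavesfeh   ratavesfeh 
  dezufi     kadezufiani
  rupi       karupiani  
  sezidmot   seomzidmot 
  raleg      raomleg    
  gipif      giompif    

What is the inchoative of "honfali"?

vibkik and dezufi both have last vowel 'i' yet inflect differently (vibkikast, kadezufiani), so the last vowel is not what conditions the rule; the final letter is.
"honfali" ends in -i. The stems ending in -i (dezufi → kadezufiani, rupi → karupiani) add ka- … -ani around the stem.
The other patterns: stems ending in -k add -ast; stems ending in -h add the prefix ra-; stems ending in -f, -g or -t insert -om- after the first vowel.
So honfali → kahonfaliani.

kahonfaliani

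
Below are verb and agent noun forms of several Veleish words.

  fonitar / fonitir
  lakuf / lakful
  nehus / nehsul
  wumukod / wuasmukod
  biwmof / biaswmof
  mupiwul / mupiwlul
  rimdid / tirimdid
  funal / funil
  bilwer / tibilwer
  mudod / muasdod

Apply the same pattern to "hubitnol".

"hubitnol" has last vowel 'o'. The stems whose last vowel is 'o' (biwmof → biaswmof, mudod → muasdod, wumukod → wuasmukod) insert -as- after the first vowel.
The other patterns: stems whose last vowel is 'u' delete the last vowel and add -ul; stems whose last vowel is 'a' change the last vowel to 'i'; stems whose last vowel is 'e' or 'i' add the prefix ti-.
So hubitnol → huasbitnol.

huasbitnol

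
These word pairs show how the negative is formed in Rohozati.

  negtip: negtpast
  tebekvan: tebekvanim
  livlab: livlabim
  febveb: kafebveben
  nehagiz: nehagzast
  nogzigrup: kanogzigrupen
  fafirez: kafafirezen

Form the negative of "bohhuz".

kabohhuzen

negtip and nogzigrup both end in -p yet inflect differently (negtpast, kanogzigrupen), so the final letter is not what conditions the rule; the last vowel is.
"bohhuz" has last vowel 'u'. The one such stem in the data (nogzigrup → kanogzigrupen) adds ka- … -en around the stem, so the same rule applies.
The other patterns: stems whose last vowel is 'i' delete the last vowel and add -ast; stems whose last vowel is 'a' add -im.
So bohhuz → kabohhuzen.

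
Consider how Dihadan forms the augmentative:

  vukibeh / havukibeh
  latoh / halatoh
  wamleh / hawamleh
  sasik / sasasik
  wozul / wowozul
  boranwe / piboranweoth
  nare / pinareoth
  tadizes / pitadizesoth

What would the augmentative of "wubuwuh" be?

hawubuwuh

vukibeh and boranwe both have last vowel 'e' yet inflect differently (havukibeh, piboranweoth), so the last vowel is not what conditions the rule; the final letter is.
"wubuwuh" ends in -h. The stems ending in -h (vukibeh → havukibeh, latoh → halatoh, wamleh → hawamleh) add the prefix ha-.
The other patterns: stems ending in -k or -l repeat the first consonant+vowel as a prefix; stems ending in -e or -s add pi- … -oth around the stem.
So wubuwuh → hawubuwuh.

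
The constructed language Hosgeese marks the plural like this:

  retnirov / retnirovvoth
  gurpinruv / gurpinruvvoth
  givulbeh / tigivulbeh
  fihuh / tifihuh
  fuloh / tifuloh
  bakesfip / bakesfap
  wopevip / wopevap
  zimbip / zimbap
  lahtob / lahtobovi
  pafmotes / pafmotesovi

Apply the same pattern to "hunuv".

hunuvvoth

"hunuv" ends in -v. The stems ending in -v (retnirov → retnirovvoth, gurpinruv → gurpinruvvoth) double the final consonant and add -oth.
The other patterns: stems ending in -h add the prefix ti-; stems ending in -p change the last vowel to 'a'; stems ending in -b or -s add -ovi.
So hunuv → hunuvvoth.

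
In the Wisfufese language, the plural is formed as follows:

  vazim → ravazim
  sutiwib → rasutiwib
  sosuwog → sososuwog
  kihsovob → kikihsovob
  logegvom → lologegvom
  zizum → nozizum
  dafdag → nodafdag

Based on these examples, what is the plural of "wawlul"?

sutiwib and kihsovob both end in -b yet inflect differently (rasutiwib, kikihsovob), so the final letter is not what conditions the rule; the last vowel is.
"wawlul" has last vowel 'u'. The one such stem in the data (zizum → nozizum) adds the prefix no-, so the same rule applies.
The other patterns: stems whose last vowel is 'i' add the prefix ra-; stems whose last vowel is 'o' repeat the first consonant+vowel as a prefix.
So wawlul → nowawlul.

nowawlul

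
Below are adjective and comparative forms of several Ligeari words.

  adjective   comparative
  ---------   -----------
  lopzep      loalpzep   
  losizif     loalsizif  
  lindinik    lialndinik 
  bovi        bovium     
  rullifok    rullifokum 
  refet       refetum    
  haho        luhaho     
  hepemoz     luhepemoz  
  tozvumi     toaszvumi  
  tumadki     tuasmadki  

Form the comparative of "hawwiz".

luhawwiz

"hawwiz" begins with h-. The stems beginning with h- (haho → luhaho, hepemoz → luhepemoz) add the prefix lu-.
The other patterns: stems beginning with l- insert -al- after the first vowel; stems beginning with b- or r- add -um; stems beginning with t- insert -as- after the first vowel.
So hawwiz → luhawwiz.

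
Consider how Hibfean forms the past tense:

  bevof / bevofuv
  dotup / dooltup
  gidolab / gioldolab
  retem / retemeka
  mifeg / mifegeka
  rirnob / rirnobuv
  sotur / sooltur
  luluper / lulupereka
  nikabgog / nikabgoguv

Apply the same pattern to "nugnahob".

nugnahobuv

"nugnahob" has last vowel 'o'. The stems whose last vowel is 'o' (nikabgog → nikabgoguv, bevof → bevofuv, rirnob → rirnobuv) add -uv.
So nugnahob → nugnahobuv.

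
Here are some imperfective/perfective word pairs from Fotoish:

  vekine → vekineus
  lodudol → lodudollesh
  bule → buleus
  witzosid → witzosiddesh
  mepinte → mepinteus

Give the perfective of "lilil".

mepinte and lodudol both have 3 vowels yet inflect differently (mepinteus, lodudollesh), so the number of vowels is not what conditions the rule; the final letter is.
"lilil" ends in -l. The one such stem in the data (lodudol → lodudollesh) doubles the final consonant and adds -esh (as does witzosid), so the same rule applies.
So lilil → lilillesh.

lilillesh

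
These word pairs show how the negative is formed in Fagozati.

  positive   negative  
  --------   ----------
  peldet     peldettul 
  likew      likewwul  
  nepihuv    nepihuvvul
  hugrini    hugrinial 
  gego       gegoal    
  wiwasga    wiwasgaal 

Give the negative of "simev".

simevvul

"simev" ends in a consonant. The stems ending in a consonant (peldet → peldettul, likew → likewwul, nepihuv → nepihuvvul) double the final consonant and add -ul.
So simev → simevvul.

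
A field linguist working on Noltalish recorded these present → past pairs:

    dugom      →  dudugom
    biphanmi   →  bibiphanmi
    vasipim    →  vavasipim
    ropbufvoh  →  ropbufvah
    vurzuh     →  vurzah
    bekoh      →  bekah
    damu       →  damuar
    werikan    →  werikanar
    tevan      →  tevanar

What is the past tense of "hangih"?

"hangih" ends in -h. The stems ending in -h (ropbufvoh → ropbufvah, vurzuh → vurzah, bekoh → bekah) change the last vowel to 'a'.
So hangih → hangah.

hangah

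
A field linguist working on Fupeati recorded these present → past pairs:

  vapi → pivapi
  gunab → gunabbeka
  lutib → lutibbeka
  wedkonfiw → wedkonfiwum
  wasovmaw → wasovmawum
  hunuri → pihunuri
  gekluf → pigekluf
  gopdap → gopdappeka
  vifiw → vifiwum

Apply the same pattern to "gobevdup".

gobevduppeka

lutib and wedkonfiw both have last vowel 'i' yet inflect differently (lutibbeka, wedkonfiwum), so the last vowel is not what conditions the rule; the final letter is.
"gobevdup" ends in -p. The one such stem in the data (gopdap → gopdappeka) doubles the final consonant and adds -eka (as do gunab, lutib), so the same rule applies.
So gobevdup → gobevduppeka.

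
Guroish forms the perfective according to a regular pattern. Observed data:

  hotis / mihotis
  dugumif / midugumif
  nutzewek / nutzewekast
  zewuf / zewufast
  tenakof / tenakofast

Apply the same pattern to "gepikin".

migepikin

"gepikin" has last vowel 'i'. The stems whose last vowel is 'i' (hotis → mihotis, dugumif → midugumif) add the prefix mi-.
So gepikin → migepikin.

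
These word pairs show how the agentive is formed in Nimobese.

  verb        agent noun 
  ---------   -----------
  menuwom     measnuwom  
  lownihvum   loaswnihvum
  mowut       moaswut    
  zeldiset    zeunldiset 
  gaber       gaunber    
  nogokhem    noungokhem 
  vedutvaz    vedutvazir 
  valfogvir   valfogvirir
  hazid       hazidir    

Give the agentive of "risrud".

riassrud

mowut and zeldiset both end in -t yet inflect differently (moaswut, zeunldiset), so the final letter is not what conditions the rule; the last vowel is.
"risrud" has last vowel 'u'. The stems whose last vowel is 'u' (lownihvum → loaswnihvum, mowut → moaswut) insert -as- after the first vowel.
The other patterns: stems whose last vowel is 'e' insert -un- after the first vowel; stems whose last vowel is 'a' or 'i' add -ir.
So risrud → riassrud.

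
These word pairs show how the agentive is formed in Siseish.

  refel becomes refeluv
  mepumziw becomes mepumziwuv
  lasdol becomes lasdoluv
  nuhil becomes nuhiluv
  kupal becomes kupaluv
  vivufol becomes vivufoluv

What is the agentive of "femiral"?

femiraluv

Every pair shown (refel → refeluv, mepumziw → mepumziwuv, lasdol → lasdoluv, …) follows the same rule: add -uv.
So femiral → femiraluv.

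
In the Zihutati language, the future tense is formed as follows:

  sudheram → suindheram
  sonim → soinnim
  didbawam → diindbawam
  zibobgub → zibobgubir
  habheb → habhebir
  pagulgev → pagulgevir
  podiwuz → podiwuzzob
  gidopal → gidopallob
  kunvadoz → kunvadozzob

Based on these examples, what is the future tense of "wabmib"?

wabmibir

zibobgub and podiwuz both have last vowel 'u' yet inflect differently (zibobgubir, podiwuzzob), so the last vowel is not what conditions the rule; the final letter is.
"wabmib" ends in -b. The stems ending in -b (zibobgub → zibobgubir, habheb → habhebir) add -ir.
So wabmib → wabmibir.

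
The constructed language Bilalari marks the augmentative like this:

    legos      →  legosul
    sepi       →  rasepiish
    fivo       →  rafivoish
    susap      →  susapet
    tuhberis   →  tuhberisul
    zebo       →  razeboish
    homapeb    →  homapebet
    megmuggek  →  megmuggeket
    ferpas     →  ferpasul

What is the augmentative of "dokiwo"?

"dokiwo" ends in -o. The stems ending in -o (zebo → razeboish, fivo → rafivoish) add ra- … -ish around the stem.
The other patterns: stems ending in -s add -ul; stems ending in -b, -k or -p add -et.
So dokiwo → radokiwoish.

radokiwoish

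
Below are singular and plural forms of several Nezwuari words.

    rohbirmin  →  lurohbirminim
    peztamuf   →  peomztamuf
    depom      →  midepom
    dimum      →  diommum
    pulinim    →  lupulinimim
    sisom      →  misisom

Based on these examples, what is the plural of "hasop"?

mihasop

depom and pulinim both end in -m yet inflect differently (midepom, lupulinimim), so the final letter is not what conditions the rule; the last vowel is.
"hasop" has last vowel 'o'. The stems whose last vowel is 'o' (depom → midepom, sisom → misisom) add the prefix mi-.
So hasop → mihasop.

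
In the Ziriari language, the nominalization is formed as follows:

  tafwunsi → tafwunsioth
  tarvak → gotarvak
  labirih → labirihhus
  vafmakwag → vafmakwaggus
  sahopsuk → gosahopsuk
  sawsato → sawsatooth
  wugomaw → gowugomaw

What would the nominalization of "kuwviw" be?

vafmakwag and wugomaw both have last vowel 'a' yet inflect differently (vafmakwaggus, gowugomaw), so the last vowel is not what conditions the rule; the final letter is.
"kuwviw" ends in -w. The one such stem in the data (wugomaw → gowugomaw) adds the prefix go-, so the same rule applies.
The other patterns: stems ending in -g or -h double the final consonant and add -us; stems ending in -i or -o add -oth.
So kuwviw → gokuwviw.

gokuwviw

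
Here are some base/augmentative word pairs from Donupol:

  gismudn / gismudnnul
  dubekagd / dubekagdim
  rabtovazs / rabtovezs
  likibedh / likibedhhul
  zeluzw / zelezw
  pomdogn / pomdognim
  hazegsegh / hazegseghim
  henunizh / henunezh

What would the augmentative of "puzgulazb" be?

puzgulezb

hazegsegh and henunizh both end in -h yet inflect differently (hazegseghim, henunezh), so the final letter is not what conditions the rule; the second-to-last letter is.
"puzgulazb" has second-to-last letter 'z'. The stems whose second-to-last letter is 'z' (rabtovazs → rabtovezs, zeluzw → zelezw, henunizh → henunezh) change the last vowel to 'e'.
So puzgulazb → puzgulezb.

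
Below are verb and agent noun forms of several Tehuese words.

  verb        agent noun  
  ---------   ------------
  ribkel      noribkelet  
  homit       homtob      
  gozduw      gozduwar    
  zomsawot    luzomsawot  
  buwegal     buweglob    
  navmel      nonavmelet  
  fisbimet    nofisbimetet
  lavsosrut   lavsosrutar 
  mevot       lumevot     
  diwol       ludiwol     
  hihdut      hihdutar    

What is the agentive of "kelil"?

kellob

fisbimet and homit both end in -t yet inflect differently (nofisbimetet, homtob), so the final letter is not what conditions the rule; the last vowel is.
"kelil" has last vowel 'i'. The one such stem in the data (homit → homtob) deletes the last vowel and adds -ob (as does buwegal), so the same rule applies.
The other patterns: stems whose last vowel is 'e' add no- … -et around the stem; stems whose last vowel is 'u' add -ar; stems whose last vowel is 'o' add the prefix lu-.
So kelil → kellob.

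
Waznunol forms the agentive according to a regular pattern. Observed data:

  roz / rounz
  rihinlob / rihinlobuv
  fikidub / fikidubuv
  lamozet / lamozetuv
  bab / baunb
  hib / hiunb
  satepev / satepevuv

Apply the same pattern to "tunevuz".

tunevuzuv

"tunevuz" has 3 vowels. The stems with 3 vowels (rihinlob → rihinlobuv, satepev → satepevuv, lamozet → lamozetuv) add -uv.
So tunevuz → tunevuzuv.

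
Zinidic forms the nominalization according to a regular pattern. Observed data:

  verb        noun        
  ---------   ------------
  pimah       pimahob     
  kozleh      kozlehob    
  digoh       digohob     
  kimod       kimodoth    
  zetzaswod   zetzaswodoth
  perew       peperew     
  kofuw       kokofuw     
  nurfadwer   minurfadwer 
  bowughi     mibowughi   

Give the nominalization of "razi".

"razi" ends in -i. The one such stem in the data (bowughi → mibowughi) adds the prefix mi-, so the same rule applies.
So razi → mirazi.

mirazi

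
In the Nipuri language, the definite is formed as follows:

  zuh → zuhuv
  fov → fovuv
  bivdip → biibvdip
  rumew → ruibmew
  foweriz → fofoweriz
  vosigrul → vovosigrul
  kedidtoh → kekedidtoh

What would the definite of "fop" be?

fopuv

zuh and kedidtoh both end in -h yet inflect differently (zuhuv, kekedidtoh), so the final letter is not what conditions the rule; the number of vowels is.
"fop" has 1 vowel. The stems with 1 vowel (zuh → zuhuv, fov → fovuv) add -uv.
So fop → fopuv.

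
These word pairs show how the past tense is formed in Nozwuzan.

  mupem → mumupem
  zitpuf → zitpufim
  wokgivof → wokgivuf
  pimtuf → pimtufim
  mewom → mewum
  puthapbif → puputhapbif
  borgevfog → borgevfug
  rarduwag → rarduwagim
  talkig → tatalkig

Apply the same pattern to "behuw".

rarduwag and borgevfog both end in -g yet inflect differently (rarduwagim, borgevfug), so the final letter is not what conditions the rule; the last vowel is.
"behuw" has last vowel 'u'. The stems whose last vowel is 'u' (zitpuf → zitpufim, pimtuf → pimtufim) add -im.
So behuw → behuwim.

behuwim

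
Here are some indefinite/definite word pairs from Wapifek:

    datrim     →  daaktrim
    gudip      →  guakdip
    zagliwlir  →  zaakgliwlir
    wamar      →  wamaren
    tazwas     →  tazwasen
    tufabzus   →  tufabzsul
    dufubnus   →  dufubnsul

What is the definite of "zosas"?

zosasen

zagliwlir and wamar both end in -r yet inflect differently (zaakgliwlir, wamaren), so the final letter is not what conditions the rule; the last vowel is.
"zosas" has last vowel 'a'. The stems whose last vowel is 'a' (wamar → wamaren, tazwas → tazwasen) add -en.
So zosas → zosasen.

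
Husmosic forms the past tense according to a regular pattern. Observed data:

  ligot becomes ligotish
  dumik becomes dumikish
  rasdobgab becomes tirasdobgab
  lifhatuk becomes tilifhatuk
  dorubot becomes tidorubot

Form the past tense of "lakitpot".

tilakitpot

dumik and lifhatuk both end in -k yet inflect differently (dumikish, tilifhatuk), so the final letter is not what conditions the rule; the number of vowels is.
"lakitpot" has 3 vowels. The stems with 3 vowels (rasdobgab → tirasdobgab, lifhatuk → tilifhatuk, dorubot → tidorubot) add the prefix ti-.
The other pattern: stems with 2 vowels add -ish.
So lakitpot → tilakitpot.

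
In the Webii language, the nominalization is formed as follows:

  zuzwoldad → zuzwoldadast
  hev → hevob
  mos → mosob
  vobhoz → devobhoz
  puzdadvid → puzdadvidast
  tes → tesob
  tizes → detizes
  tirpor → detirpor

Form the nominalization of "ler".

mos and tizes both end in -s yet inflect differently (mosob, detizes), so the final letter is not what conditions the rule; the number of vowels is.
"ler" has 1 vowel. The stems with 1 vowel (hev → hevob, mos → mosob, tes → tesob) add -ob.
The other patterns: stems with 2 vowels add the prefix de-; stems with 3 vowels add -ast.
So ler → lerob.

lerob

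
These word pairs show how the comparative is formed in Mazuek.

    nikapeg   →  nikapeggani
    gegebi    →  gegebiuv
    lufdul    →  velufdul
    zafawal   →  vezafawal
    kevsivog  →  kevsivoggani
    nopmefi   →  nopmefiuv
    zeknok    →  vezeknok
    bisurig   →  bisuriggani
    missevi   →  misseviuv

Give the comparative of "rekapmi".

rekapmiuv

nopmefi and bisurig both have last vowel 'i' yet inflect differently (nopmefiuv, bisuriggani), so the last vowel is not what conditions the rule; the final letter is.
"rekapmi" ends in -i. The stems ending in -i (nopmefi → nopmefiuv, gegebi → gegebiuv, missevi → misseviuv) add -uv.
So rekapmi → rekapmiuv.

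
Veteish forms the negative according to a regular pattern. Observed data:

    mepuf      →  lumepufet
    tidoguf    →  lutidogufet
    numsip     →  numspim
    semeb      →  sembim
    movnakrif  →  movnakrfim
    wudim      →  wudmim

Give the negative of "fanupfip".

"fanupfip" has last vowel 'i'. The stems whose last vowel is 'i' (numsip → numspim, movnakrif → movnakrfim, wudim → wudmim) delete the last vowel and add -im.
So fanupfip → fanupfpim.

fanupfpim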